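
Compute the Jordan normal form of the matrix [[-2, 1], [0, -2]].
The characteristic polynomial is det(xI - A) = (x + 2)^2, so the eigenvalues are -2 (algebraic multiplicity 2).

For λ = -2: rank(A + 2I) = 1, rank((A + 2I)^2) = 0. The eigenspace has dimension 2 - 1 = 1, so there is 1 Jordan block; the rank sequence gives block sizes [2].

Assembling the blocks gives the Jordan form J above.

J = [[-2, 1], [0, -2]]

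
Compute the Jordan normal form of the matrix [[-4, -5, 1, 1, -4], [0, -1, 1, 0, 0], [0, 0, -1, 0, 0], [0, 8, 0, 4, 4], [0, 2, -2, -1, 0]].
J = [[-4, 0, 0, 0, 0], [0, -1, 1, 0, 0], [0, 0, -1, 0, 0], [0, 0, 0, 2, 1], [0, 0, 0, 0, 2]]

The characteristic polynomial is det(xI - A) = (x - 2)^2(x + 1)^2(x + 4), so the eigenvalues are -4 (algebraic multiplicity 1), -1 (algebraic multiplicity 2), 2 (algebraic multiplicity 2).

For λ = -4: algebraic multiplicity 1 gives one 1×1 block.

For λ = -1: rank(A + I) = 4, rank((A + I)^2) = 3. The eigenspace has dimension 5 - 4 = 1, so there is 1 Jordan block; the rank sequence gives block sizes [2].

For λ = 2: rank(A - 2I) = 4, rank((A - 2I)^2) = 3. The eigenspace has dimension 5 - 4 = 1, so there is 1 Jordan block; the rank sequence gives block sizes [2].

Assembling the blocks gives the Jordan form J above.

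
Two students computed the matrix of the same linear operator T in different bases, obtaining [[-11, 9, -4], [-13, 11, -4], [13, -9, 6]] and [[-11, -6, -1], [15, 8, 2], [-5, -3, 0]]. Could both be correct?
trace(A) = 6 but trace(B) = -3. The trace is a similarity invariant, so A and B are not similar.

No.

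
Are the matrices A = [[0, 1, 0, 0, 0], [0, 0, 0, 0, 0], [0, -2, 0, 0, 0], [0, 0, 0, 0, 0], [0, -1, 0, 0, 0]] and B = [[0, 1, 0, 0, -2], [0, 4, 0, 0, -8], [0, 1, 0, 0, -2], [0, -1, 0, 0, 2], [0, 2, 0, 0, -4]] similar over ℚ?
Two matrices over a field are similar if and only if they have the same invariant factors.

Both A and B have characteristic polynomial x^5 and minimal polynomial x^2. Computing further, both have invariant factors x, x, x, x^2. Hence A and B are similar.

Yes.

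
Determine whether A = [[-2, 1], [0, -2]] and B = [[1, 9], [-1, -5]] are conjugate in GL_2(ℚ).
Yes.

Two matrices over a field are similar if and only if they have the same invariant factors.

Both A and B have characteristic polynomial (x + 2)^2 and minimal polynomial (x + 2)^2. Computing further, both have invariant factors (x + 2)^2. Hence A and B are similar.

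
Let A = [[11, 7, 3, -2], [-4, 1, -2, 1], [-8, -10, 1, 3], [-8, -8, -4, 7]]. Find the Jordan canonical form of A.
The characteristic polynomial is det(xI - A) = (x - 5)^4, so the eigenvalues are 5 (algebraic multiplicity 4).

For λ = 5: rank(A - 5I) = 2, rank((A - 5I)^2) = 0. The eigenspace has dimension 4 - 2 = 2, so there are 2 Jordan blocks; the rank sequence gives block sizes [2, 2].

Assembling the blocks gives the Jordan form J above.

J = [[5, 1, 0, 0], [0, 5, 0, 0], [0, 0, 5, 1], [0, 0, 0, 5]]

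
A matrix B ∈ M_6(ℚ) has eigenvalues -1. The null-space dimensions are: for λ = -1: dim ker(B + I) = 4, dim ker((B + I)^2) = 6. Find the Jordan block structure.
λ = -1: successive nullity increments [4, 2] count blocks of size ≥ k; block sizes are [2, 2, 1, 1].

Jordan blocks: (-1, 2), (-1, 2), (-1, 1), (-1, 1)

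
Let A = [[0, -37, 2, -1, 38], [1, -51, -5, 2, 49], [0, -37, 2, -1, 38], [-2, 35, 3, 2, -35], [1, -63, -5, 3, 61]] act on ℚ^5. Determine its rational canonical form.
R = [[0, 0, 0, 0, 0], [1, 0, 0, 0, 125], [0, 1, 0, 0, 50], [0, 0, 1, 0, -60], [0, 0, 0, 1, 14]]

The invariant factors of A (the non-unit diagonal entries of the Smith normal form of xI - A over ℚ[x]) are x(x - 5)^3(x + 1), each dividing the next. The characteristic polynomial is their product, x(x - 5)^3(x + 1).

The rational canonical form is the block-diagonal matrix of companion matrices C(f_i):
R = [[0, 0, 0, 0, 0], [1, 0, 0, 0, 125], [0, 1, 0, 0, 50], [0, 0, 1, 0, -60], [0, 0, 0, 1, 14]].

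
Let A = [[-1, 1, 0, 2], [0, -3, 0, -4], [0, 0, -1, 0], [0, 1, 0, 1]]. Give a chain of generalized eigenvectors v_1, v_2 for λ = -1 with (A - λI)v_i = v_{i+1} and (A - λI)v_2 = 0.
We seek v_1 ∈ ker((A + I)^2) \ ker(A + I), then set v_{i+1} = (A + I) v_i.

One such chain is v_1 = [[1, 1, 0, 0]]^T, v_2 = [[1, -2, 0, 1]]^T. Check: (A + I) v_2 = [[0, 0, 0, 0]]^T = 0.

v_1 = [[1, 1, 0, 0]]^T, v_2 = [[1, -2, 0, 1]]^T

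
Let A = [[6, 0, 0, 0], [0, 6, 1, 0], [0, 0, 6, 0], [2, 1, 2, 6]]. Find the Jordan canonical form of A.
J = [[6, 1, 0, 0], [0, 6, 1, 0], [0, 0, 6, 0], [0, 0, 0, 6]]

The characteristic polynomial is det(xI - A) = (x - 6)^4, so the eigenvalues are 6 (algebraic multiplicity 4).

For λ = 6: rank(A - 6I) = 2, rank((A - 6I)^2) = 1, rank((A - 6I)^3) = 0. The eigenspace has dimension 4 - 2 = 2, so there are 2 Jordan blocks; the rank sequence gives block sizes [3, 1].

Assembling the blocks gives the Jordan form J above.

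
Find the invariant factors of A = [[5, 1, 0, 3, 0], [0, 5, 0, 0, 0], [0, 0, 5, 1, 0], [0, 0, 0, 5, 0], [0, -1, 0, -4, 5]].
x - 5, (x - 5)^2, (x - 5)^2

The Jordan structure of A has elementary divisors (x - 5)^2, (x - 5)^2, (x - 5). Arranging the block sizes at each eigenvalue in decreasing order and taking row products gives the invariant factors.

Invariant factors (smallest first, each dividing the next): x - 5, (x - 5)^2, (x - 5)^2.

Check: the last factor (x - 5)^2 is the minimal polynomial, and the product (x - 5)^5 is the characteristic polynomial.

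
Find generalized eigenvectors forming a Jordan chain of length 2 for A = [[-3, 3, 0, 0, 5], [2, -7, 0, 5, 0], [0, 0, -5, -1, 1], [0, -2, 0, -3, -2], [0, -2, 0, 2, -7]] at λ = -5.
We seek v_1 ∈ ker((A + 5I)^2) \ ker(A + 5I), then set v_{i+1} = (A + 5I) v_i.

One such chain is v_1 = [[-1, -1, 0, 0, 1]]^T, v_2 = [[0, 0, 1, 0, 0]]^T. Check: (A + 5I) v_2 = [[0, 0, 0, 0, 0]]^T = 0.

v_1 = [[-1, -1, 0, 0, 1]]^T, v_2 = [[0, 0, 1, 0, 0]]^T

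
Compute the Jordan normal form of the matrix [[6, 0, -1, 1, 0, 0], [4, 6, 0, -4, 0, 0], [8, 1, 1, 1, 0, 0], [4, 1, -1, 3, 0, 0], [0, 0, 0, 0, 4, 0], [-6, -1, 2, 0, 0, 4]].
J = [[4, 1, 0, 0, 0, 0], [0, 4, 0, 0, 0, 0], [0, 0, 4, 1, 0, 0], [0, 0, 0, 4, 0, 0], [0, 0, 0, 0, 4, 0], [0, 0, 0, 0, 0, 4]]

The characteristic polynomial is det(xI - A) = (x - 4)^6, so the eigenvalues are 4 (algebraic multiplicity 6).

For λ = 4: rank(A - 4I) = 2, rank((A - 4I)^2) = 0. The eigenspace has dimension 6 - 2 = 4, so there are 4 Jordan blocks; the rank sequence gives block sizes [2, 2, 1, 1].

Assembling the blocks gives the Jordan form J above.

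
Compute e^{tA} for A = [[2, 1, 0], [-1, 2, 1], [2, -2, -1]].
A has Jordan form J = [[1, 1, 0], [0, 1, 1], [0, 0, 1]] with A = PJP^{-1}, so e^{tA} = P e^{tJ} P^{-1}.

For a Jordan block J_k(λ), e^{tJ_k(λ)} = e^{λt} · (I + tN + t^2 N^2/2! + ... + t^{k-1} N^{k-1}/(k-1)!) where N is the nilpotent superdiagonal part.

Assembling the blocks and conjugating back gives the entries of e^{tA} as shown above.

e^{tA} = [[(t + 1)*e^{t}, t*(t + 1)*e^{t}, t^2*e^{t}/2], [-t*e^{t}, (-t^2 + t + 1)*e^{t}, t*(2 - t)*e^{t}/2], [2*t*e^{t}, 2*t*(t - 1)*e^{t}, (t^2 - 2*t + 1)*e^{t}]]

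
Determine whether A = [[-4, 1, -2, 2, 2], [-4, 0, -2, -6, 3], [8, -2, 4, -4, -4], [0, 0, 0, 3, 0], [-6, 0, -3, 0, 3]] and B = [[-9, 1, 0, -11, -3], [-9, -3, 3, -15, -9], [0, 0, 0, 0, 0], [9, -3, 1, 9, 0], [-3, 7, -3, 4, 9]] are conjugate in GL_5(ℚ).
Yes.

Two matrices over a field are similar if and only if they have the same invariant factors.

Both A and B have characteristic polynomial x^3(x - 3)^2 and minimal polynomial x^3(x - 3). Computing further, both have invariant factors x - 3, x^3(x - 3). Hence A and B are similar.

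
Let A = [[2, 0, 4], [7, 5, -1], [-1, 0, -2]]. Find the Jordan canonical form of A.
The characteristic polynomial is det(xI - A) = x^2(x - 5), so the eigenvalues are 0 (algebraic multiplicity 2), 5 (algebraic multiplicity 1).

For λ = 0: rank(A) = 2, rank(A^2) = 1. The eigenspace has dimension 3 - 2 = 1, so there is 1 Jordan block; the rank sequence gives block sizes [2].

For λ = 5: algebraic multiplicity 1 gives one 1×1 block.

Assembling the blocks gives the Jordan form J above.

J = [[0, 1, 0], [0, 0, 0], [0, 0, 5]]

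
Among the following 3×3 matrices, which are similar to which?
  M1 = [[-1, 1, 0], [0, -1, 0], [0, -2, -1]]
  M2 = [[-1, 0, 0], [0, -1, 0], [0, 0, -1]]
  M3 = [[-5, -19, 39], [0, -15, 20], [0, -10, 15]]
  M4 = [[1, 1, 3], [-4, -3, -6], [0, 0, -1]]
3 classes: {M1, M4}, {M2}, {M3}

Characteristic polynomials: χ_{M1} = (x + 1)^3, χ_{M2} = (x + 1)^3, χ_{M3} = (x - 5)(x + 5)^2, χ_{M4} = (x + 1)^3.

{M1, M4}: invariant factors x + 1, (x + 1)^2.

{M2}: invariant factors x + 1, x + 1, x + 1.

{M3}: invariant factors (x - 5)(x + 5)^2.

Matrices are similar if and only if their invariant-factor lists agree; the partition into similarity classes is {M1, M4}, {M2}, {M3}.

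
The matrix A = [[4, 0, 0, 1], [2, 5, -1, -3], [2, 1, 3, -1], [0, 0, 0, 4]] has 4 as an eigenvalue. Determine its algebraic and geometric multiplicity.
The characteristic polynomial is (x - 4)^4, so the factor x - 4 appears with exponent 4: the algebraic multiplicity is 4.

rank(A - 4I) = 2, so the eigenspace has dimension 4 - 2 = 2: the geometric multiplicity is 2.

Since 2 < 4, A is not diagonalizable.

algebraic multiplicity 4, geometric multiplicity 2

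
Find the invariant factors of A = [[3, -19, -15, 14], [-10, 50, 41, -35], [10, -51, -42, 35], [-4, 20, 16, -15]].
(x + 1)^2, (x + 1)^2

The Jordan structure of A has elementary divisors (x + 1)^2, (x + 1)^2. Arranging the block sizes at each eigenvalue in decreasing order and taking row products gives the invariant factors.

Invariant factors (smallest first, each dividing the next): (x + 1)^2, (x + 1)^2.

Check: the last factor (x + 1)^2 is the minimal polynomial, and the product (x + 1)^4 is the characteristic polynomial.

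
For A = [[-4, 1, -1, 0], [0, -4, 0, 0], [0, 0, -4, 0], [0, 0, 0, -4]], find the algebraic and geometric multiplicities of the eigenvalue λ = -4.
The characteristic polynomial is (x + 4)^4, so the factor x + 4 appears with exponent 4: the algebraic multiplicity is 4.

rank(A + 4I) = 1, so the eigenspace has dimension 4 - 1 = 3: the geometric multiplicity is 3.

Since 3 < 4, A is not diagonalizable.

algebraic multiplicity 4, geometric multiplicity 3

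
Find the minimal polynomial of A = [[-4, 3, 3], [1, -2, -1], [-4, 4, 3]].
The characteristic polynomial factors as (x + 1)^3. The minimal polynomial is ∏(x - λ)^{k_λ} where k_λ is the size of the largest Jordan block at λ.

For λ = -1: rank(A + I) = 1, and the largest Jordan block has size 2 (the smallest k with rank((A + I)^k) = rank((A + I)^(k+1))).

So m_A(x) = (x + 1)^2.

m_A(x) = (x + 1)^2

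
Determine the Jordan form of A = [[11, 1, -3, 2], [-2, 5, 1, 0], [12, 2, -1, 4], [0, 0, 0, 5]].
The characteristic polynomial is det(xI - A) = (x - 5)^4, so the eigenvalues are 5 (algebraic multiplicity 4).

For λ = 5: rank(A - 5I) = 2, rank((A - 5I)^2) = 1, rank((A - 5I)^3) = 0. The eigenspace has dimension 4 - 2 = 2, so there are 2 Jordan blocks; the rank sequence gives block sizes [3, 1].

Assembling the blocks gives the Jordan form J above.

J = [[5, 1, 0, 0], [0, 5, 1, 0], [0, 0, 5, 0], [0, 0, 0, 5]]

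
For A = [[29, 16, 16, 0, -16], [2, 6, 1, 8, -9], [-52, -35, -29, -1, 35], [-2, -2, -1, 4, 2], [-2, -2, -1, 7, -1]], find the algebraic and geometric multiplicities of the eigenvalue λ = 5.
The characteristic polynomial is (x - 5)^3(x + 3)^2, so the factor x - 5 appears with exponent 3: the algebraic multiplicity is 3.

rank(A - 5I) = 4, so the eigenspace has dimension 5 - 4 = 1: the geometric multiplicity is 1.

Since 1 < 3, A is not diagonalizable.

algebraic multiplicity 3, geometric multiplicity 1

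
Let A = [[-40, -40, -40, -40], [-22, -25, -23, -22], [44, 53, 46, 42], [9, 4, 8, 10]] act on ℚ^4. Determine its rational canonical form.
R = [[0, 0, 0, -40], [1, 0, 0, -54], [0, 1, 0, -31], [0, 0, 1, -9]]

The invariant factors of A (the non-unit diagonal entries of the Smith normal form of xI - A over ℚ[x]) are (x + 2)(x + 4)(x^2 + 3x + 5), each dividing the next. The characteristic polynomial is their product, (x + 2)(x + 4)(x^2 + 3x + 5).

The rational canonical form is the block-diagonal matrix of companion matrices C(f_i):
R = [[0, 0, 0, -40], [1, 0, 0, -54], [0, 1, 0, -31], [0, 0, 1, -9]].

Note the characteristic polynomial does not split into linear factors over ℚ, so A has no Jordan form over ℚ; the rational canonical form exists over any field.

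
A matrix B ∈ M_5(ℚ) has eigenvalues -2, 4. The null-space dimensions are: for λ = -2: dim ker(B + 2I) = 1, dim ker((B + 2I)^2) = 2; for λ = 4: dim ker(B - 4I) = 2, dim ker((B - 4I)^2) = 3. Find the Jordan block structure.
Jordan blocks: (-2, 2), (4, 2), (4, 1)

λ = -2: successive nullity increments [1, 1] count blocks of size ≥ k; block sizes are [2].
λ = 4: successive nullity increments [2, 1] count blocks of size ≥ k; block sizes are [2, 1].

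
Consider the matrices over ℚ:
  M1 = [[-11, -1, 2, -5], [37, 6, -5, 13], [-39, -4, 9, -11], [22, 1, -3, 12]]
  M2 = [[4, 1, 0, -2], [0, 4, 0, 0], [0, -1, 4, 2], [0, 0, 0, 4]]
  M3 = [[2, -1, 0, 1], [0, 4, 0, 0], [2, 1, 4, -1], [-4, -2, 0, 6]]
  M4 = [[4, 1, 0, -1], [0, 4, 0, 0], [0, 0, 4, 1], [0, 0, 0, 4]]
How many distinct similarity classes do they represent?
2 classes: {M1, M4}, {M2, M3}

Characteristic polynomials: χ_{M1} = (x - 4)^4, χ_{M2} = (x - 4)^4, χ_{M3} = (x - 4)^4, χ_{M4} = (x - 4)^4.

{M1, M4}: invariant factors (x - 4)^2, (x - 4)^2.

{M2, M3}: invariant factors x - 4, x - 4, (x - 4)^2.

Matrices are similar if and only if their invariant-factor lists agree; the partition into similarity classes is {M1, M4}, {M2, M3}.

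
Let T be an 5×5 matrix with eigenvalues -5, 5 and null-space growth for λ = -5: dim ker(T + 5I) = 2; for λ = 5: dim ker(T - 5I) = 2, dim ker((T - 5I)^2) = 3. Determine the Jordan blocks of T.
λ = -5: successive nullity increments [2] count blocks of size ≥ k; block sizes are [1, 1].
λ = 5: successive nullity increments [2, 1] count blocks of size ≥ k; block sizes are [2, 1].

Jordan blocks: (-5, 1), (-5, 1), (5, 2), (5, 1)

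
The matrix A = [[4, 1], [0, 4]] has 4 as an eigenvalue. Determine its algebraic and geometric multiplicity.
algebraic multiplicity 2, geometric multiplicity 1

The characteristic polynomial is (x - 4)^2, so the factor x - 4 appears with exponent 2: the algebraic multiplicity is 2.

rank(A - 4I) = 1, so the eigenspace has dimension 2 - 1 = 1: the geometric multiplicity is 1.

Since 1 < 2, A is not diagonalizable.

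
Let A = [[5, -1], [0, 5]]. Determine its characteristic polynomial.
χ_A(x) = (x - 5)^2

xI - A = [[x - 5, 1], [0, x - 5]].

Expanding det(xI - A) along the first row:
det(xI - A) = + (x - 5)·det([[x - 5]]) - (1)·det([[0]]).

Evaluating gives χ_A(x) = x^2 - 10x + 25 = (x - 5)^2.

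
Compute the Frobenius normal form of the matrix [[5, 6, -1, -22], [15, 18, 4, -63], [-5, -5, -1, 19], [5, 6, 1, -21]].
The invariant factors of A (the non-unit diagonal entries of the Smith normal form of xI - A over ℚ[x]) are (x - 1)(x^3 - x + 5), each dividing the next. The characteristic polynomial is their product, (x - 1)(x^3 - x + 5).

The rational canonical form is the block-diagonal matrix of companion matrices C(f_i):
R = [[0, 0, 0, 5], [1, 0, 0, -6], [0, 1, 0, 1], [0, 0, 1, 1]].

Note the characteristic polynomial does not split into linear factors over ℚ, so A has no Jordan form over ℚ; the rational canonical form exists over any field.

R = [[0, 0, 0, 5], [1, 0, 0, -6], [0, 1, 0, 1], [0, 0, 1, 1]]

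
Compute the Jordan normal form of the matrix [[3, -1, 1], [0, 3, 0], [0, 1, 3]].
J = [[3, 1, 0], [0, 3, 1], [0, 0, 3]]

The characteristic polynomial is det(xI - A) = (x - 3)^3, so the eigenvalues are 3 (algebraic multiplicity 3).

For λ = 3: rank(A - 3I) = 2, rank((A - 3I)^2) = 1, rank((A - 3I)^3) = 0. The eigenspace has dimension 3 - 2 = 1, so there is 1 Jordan block; the rank sequence gives block sizes [3].

Assembling the blocks gives the Jordan form J above.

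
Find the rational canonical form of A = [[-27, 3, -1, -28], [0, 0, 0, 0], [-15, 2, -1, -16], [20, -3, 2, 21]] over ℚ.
R = [[0, 0, 0, 0], [1, 0, 0, -12], [0, 1, 0, -16], [0, 0, 1, -7]]

The invariant factors of A (the non-unit diagonal entries of the Smith normal form of xI - A over ℚ[x]) are x(x + 2)^2(x + 3), each dividing the next. The characteristic polynomial is their product, x(x + 2)^2(x + 3).

The rational canonical form is the block-diagonal matrix of companion matrices C(f_i):
R = [[0, 0, 0, 0], [1, 0, 0, -12], [0, 1, 0, -16], [0, 0, 1, -7]].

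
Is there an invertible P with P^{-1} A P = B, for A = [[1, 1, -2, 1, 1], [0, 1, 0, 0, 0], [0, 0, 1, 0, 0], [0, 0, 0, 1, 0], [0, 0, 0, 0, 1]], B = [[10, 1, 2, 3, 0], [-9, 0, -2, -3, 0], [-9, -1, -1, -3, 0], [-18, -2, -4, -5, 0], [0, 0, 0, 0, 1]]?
Two matrices over a field are similar if and only if they have the same invariant factors.

Both A and B have characteristic polynomial (x - 1)^5 and minimal polynomial (x - 1)^2. Computing further, both have invariant factors x - 1, x - 1, x - 1, (x - 1)^2. Hence A and B are similar.

Yes.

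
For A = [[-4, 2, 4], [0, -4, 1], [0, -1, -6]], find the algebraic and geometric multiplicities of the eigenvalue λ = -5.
algebraic multiplicity 2, geometric multiplicity 1

The characteristic polynomial is (x + 4)(x + 5)^2, so the factor x + 5 appears with exponent 2: the algebraic multiplicity is 2.

rank(A + 5I) = 2, so the eigenspace has dimension 3 - 2 = 1: the geometric multiplicity is 1.

Since 1 < 2, A is not diagonalizable.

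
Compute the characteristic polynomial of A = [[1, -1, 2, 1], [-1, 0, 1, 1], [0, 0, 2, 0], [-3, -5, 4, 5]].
xI - A = [[x - 1, 1, -2, -1], [1, x, -1, -1], [0, 0, x - 2, 0], [3, 5, -4, x - 5]].

Expanding det(xI - A) along the first row:
det(xI - A) = + (x - 1)·det([[x, -1, -1], [0, x - 2, 0], [5, -4, x - 5]]) - (1)·det([[1, -1, -1], [0, x - 2, 0], [3, -4, x - 5]]) + (-2)·det([[1, x, -1], [0, 0, 0], [3, 5, x - 5]]) - (-1)·det([[1, x, -1], [0, 0, x - 2], [3, 5, -4]]).

Evaluating gives χ_A(x) = x^4 - 8x^3 + 24x^2 - 32x + 16 = (x - 2)^4.

χ_A(x) = (x - 2)^4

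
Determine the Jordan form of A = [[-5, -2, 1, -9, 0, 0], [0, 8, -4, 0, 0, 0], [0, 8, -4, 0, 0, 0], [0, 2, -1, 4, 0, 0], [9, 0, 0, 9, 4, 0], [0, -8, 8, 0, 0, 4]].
J = [[-5, 0, 0, 0, 0, 0], [0, 0, 0, 0, 0, 0], [0, 0, 4, 1, 0, 0], [0, 0, 0, 4, 0, 0], [0, 0, 0, 0, 4, 0], [0, 0, 0, 0, 0, 4]]

The characteristic polynomial is det(xI - A) = x(x - 4)^4(x + 5), so the eigenvalues are -5 (algebraic multiplicity 1), 0 (algebraic multiplicity 1), 4 (algebraic multiplicity 4).

For λ = -5: algebraic multiplicity 1 gives one 1×1 block.

For λ = 0: algebraic multiplicity 1 gives one 1×1 block.

For λ = 4: rank(A - 4I) = 3, rank((A - 4I)^2) = 2. The eigenspace has dimension 6 - 3 = 3, so there are 3 Jordan blocks; the rank sequence gives block sizes [2, 1, 1].

Assembling the blocks gives the Jordan form J above.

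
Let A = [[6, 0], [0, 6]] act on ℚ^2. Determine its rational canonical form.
The invariant factors of A (the non-unit diagonal entries of the Smith normal form of xI - A over ℚ[x]) are x - 6, x - 6, each dividing the next. The characteristic polynomial is their product, (x - 6)^2.

The rational canonical form is the block-diagonal matrix of companion matrices C(f_i):
R = [[6, 0], [0, 6]].

R = [[6, 0], [0, 6]]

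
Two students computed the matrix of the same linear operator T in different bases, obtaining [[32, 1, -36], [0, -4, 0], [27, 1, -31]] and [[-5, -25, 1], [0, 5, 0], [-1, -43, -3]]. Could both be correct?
Two matrices over a field are similar if and only if they have the same invariant factors.

Both A and B have characteristic polynomial (x - 5)(x + 4)^2 and minimal polynomial (x - 5)(x + 4)^2. Computing further, both have invariant factors (x - 5)(x + 4)^2. Hence A and B are similar.

Yes.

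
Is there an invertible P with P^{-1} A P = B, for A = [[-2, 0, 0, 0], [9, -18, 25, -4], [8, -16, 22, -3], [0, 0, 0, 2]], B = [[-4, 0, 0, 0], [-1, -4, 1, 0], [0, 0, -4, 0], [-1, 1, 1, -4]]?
No.

trace(A) = 4 but trace(B) = -16. The trace is a similarity invariant, so A and B are not similar.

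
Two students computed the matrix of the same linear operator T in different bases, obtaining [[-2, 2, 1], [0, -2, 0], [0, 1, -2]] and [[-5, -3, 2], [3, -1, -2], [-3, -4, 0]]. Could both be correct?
Yes.

Two matrices over a field are similar if and only if they have the same invariant factors.

Both A and B have characteristic polynomial (x + 2)^3 and minimal polynomial (x + 2)^3. Computing further, both have invariant factors (x + 2)^3. Hence A and B are similar.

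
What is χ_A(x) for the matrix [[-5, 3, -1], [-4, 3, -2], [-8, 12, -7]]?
χ_A(x) = (x + 3)^3

xI - A = [[x + 5, -3, 1], [4, x - 3, 2], [8, -12, x + 7]].

Expanding det(xI - A) along the first row:
det(xI - A) = + (x + 5)·det([[x - 3, 2], [-12, x + 7]]) - (-3)·det([[4, 2], [8, x + 7]]) + (1)·det([[4, x - 3], [8, -12]]).

Evaluating gives χ_A(x) = x^3 + 9x^2 + 27x + 27 = (x + 3)^3.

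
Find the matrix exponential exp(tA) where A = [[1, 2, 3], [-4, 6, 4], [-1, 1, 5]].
e^{tA} = [[(-t^2 - 3*t + 1)*e^{4*t}, t*(t + 4)*e^{4*t}/2, t*(t + 3)*e^{4*t}], [-4*t*e^{4*t}, (2*t + 1)*e^{4*t}, 4*t*e^{4*t}], [t*(-t - 1)*e^{4*t}, t*(t + 2)*e^{4*t}/2, (t^2 + t + 1)*e^{4*t}]]

A has Jordan form J = [[4, 1, 0], [0, 4, 1], [0, 0, 4]] with A = PJP^{-1}, so e^{tA} = P e^{tJ} P^{-1}.

For a Jordan block J_k(λ), e^{tJ_k(λ)} = e^{λt} · (I + tN + t^2 N^2/2! + ... + t^{k-1} N^{k-1}/(k-1)!) where N is the nilpotent superdiagonal part.

Assembling the blocks and conjugating back gives the entries of e^{tA} as shown above.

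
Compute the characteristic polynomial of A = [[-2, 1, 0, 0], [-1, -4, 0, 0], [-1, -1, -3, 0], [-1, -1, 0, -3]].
xI - A = [[x + 2, -1, 0, 0], [1, x + 4, 0, 0], [1, 1, x + 3, 0], [1, 1, 0, x + 3]].

Expanding det(xI - A) along the first row:
det(xI - A) = + (x + 2)·det([[x + 4, 0, 0], [1, x + 3, 0], [1, 0, x + 3]]) - (-1)·det([[1, 0, 0], [1, x + 3, 0], [1, 0, x + 3]]) + (0)·det([[1, x + 4, 0], [1, 1, 0], [1, 1, x + 3]]) - (0)·det([[1, x + 4, 0], [1, 1, x + 3], [1, 1, 0]]).

Evaluating gives χ_A(x) = x^4 + 12x^3 + 54x^2 + 108x + 81 = (x + 3)^4.

χ_A(x) = (x + 3)^4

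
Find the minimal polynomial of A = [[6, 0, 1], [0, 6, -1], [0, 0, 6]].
The characteristic polynomial factors as (x - 6)^3. The minimal polynomial is ∏(x - λ)^{k_λ} where k_λ is the size of the largest Jordan block at λ.

For λ = 6: rank(A - 6I) = 1, and the largest Jordan block has size 2 (the smallest k with rank((A - 6I)^k) = rank((A - 6I)^(k+1))).

So m_A(x) = (x - 6)^2.

m_A(x) = (x - 6)^2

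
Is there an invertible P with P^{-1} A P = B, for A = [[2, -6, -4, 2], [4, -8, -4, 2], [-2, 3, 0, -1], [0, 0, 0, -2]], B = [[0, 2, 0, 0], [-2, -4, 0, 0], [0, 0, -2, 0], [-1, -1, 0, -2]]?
Yes.

Two matrices over a field are similar if and only if they have the same invariant factors.

Both A and B have characteristic polynomial (x + 2)^4 and minimal polynomial (x + 2)^2. Computing further, both have invariant factors x + 2, x + 2, (x + 2)^2. Hence A and B are similar.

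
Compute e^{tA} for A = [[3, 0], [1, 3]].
A has Jordan form J = [[3, 1], [0, 3]] with A = PJP^{-1}, so e^{tA} = P e^{tJ} P^{-1}.

For a Jordan block J_k(λ), e^{tJ_k(λ)} = e^{λt} · (I + tN + t^2 N^2/2! + ... + t^{k-1} N^{k-1}/(k-1)!) where N is the nilpotent superdiagonal part.

Assembling the blocks and conjugating back gives the entries of e^{tA} as shown above.

e^{tA} = [[e^{3*t}, 0], [t*e^{3*t}, e^{3*t}]]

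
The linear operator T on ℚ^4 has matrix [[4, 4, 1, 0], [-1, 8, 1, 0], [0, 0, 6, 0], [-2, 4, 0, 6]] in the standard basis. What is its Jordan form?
The characteristic polynomial is det(xI - A) = (x - 6)^4, so the eigenvalues are 6 (algebraic multiplicity 4).

For λ = 6: rank(A - 6I) = 2, rank((A - 6I)^2) = 1, rank((A - 6I)^3) = 0. The eigenspace has dimension 4 - 2 = 2, so there are 2 Jordan blocks; the rank sequence gives block sizes [3, 1].

Assembling the blocks gives the Jordan form J above.

J = [[6, 1, 0, 0], [0, 6, 1, 0], [0, 0, 6, 0], [0, 0, 0, 6]]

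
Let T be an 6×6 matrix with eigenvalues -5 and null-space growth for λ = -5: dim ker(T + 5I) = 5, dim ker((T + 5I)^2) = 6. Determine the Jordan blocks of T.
Jordan blocks: (-5, 2), (-5, 1), (-5, 1), (-5, 1), (-5, 1)

λ = -5: successive nullity increments [5, 1] count blocks of size ≥ k; block sizes are [2, 1, 1, 1, 1].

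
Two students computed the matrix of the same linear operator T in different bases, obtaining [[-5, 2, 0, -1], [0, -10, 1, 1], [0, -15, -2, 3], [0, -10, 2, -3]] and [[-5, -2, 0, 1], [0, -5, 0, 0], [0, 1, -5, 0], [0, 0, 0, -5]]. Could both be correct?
Yes.

Two matrices over a field are similar if and only if they have the same invariant factors.

Both A and B have characteristic polynomial (x + 5)^4 and minimal polynomial (x + 5)^2. Computing further, both have invariant factors (x + 5)^2, (x + 5)^2. Hence A and B are similar.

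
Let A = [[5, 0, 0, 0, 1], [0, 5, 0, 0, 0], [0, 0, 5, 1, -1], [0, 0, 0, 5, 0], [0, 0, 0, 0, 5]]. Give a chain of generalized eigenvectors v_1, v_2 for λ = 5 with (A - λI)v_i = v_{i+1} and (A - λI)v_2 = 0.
We seek v_1 ∈ ker((A - 5I)^2) \ ker(A - 5I), then set v_{i+1} = (A - 5I) v_i.

One such chain is v_1 = [[0, 0, 0, 0, 1]]^T, v_2 = [[1, 0, -1, 0, 0]]^T. Check: (A - 5I) v_2 = [[0, 0, 0, 0, 0]]^T = 0.

v_1 = [[0, 0, 0, 0, 1]]^T, v_2 = [[1, 0, -1, 0, 0]]^T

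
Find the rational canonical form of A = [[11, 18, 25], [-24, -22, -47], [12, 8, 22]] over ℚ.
The invariant factors of A (the non-unit diagonal entries of the Smith normal form of xI - A over ℚ[x]) are (x - 6)^2(x + 1), each dividing the next. The characteristic polynomial is their product, (x - 6)^2(x + 1).

The rational canonical form is the block-diagonal matrix of companion matrices C(f_i):
R = [[0, 0, -36], [1, 0, -24], [0, 1, 11]].

R = [[0, 0, -36], [1, 0, -24], [0, 1, 11]]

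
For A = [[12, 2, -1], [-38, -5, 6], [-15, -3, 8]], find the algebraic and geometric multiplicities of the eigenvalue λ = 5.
The characteristic polynomial is (x - 5)^3, so the factor x - 5 appears with exponent 3: the algebraic multiplicity is 3.

rank(A - 5I) = 2, so the eigenspace has dimension 3 - 2 = 1: the geometric multiplicity is 1.

Since 1 < 3, A is not diagonalizable.

algebraic multiplicity 3, geometric multiplicity 1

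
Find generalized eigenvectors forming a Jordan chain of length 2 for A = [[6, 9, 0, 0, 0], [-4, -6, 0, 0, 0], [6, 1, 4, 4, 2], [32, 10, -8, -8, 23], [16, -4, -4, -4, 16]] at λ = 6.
We seek v_1 ∈ ker((A - 6I)^2) \ ker(A - 6I), then set v_{i+1} = (A - 6I) v_i.

One such chain is v_1 = [[0, 0, 1, 1, 1]]^T, v_2 = [[0, 0, 4, 1, 2]]^T. Check: (A - 6I) v_2 = [[0, 0, 0, 0, 0]]^T = 0.

v_1 = [[0, 0, 1, 1, 1]]^T, v_2 = [[0, 0, 4, 1, 2]]^T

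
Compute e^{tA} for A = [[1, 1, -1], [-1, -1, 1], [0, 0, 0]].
e^{tA} = [[t + 1, t, -t], [-t, 1 - t, t], [0, 0, 1]]

A has Jordan form J = [[0, 1, 0], [0, 0, 0], [0, 0, 0]] with A = PJP^{-1}, so e^{tA} = P e^{tJ} P^{-1}.

For a Jordan block J_k(λ), e^{tJ_k(λ)} = e^{λt} · (I + tN + t^2 N^2/2! + ... + t^{k-1} N^{k-1}/(k-1)!) where N is the nilpotent superdiagonal part.

Assembling the blocks and conjugating back gives the entries of e^{tA} as shown above.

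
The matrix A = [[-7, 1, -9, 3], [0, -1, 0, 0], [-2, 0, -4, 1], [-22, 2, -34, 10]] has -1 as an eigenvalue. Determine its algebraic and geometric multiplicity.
algebraic multiplicity 2, geometric multiplicity 1

The characteristic polynomial is x^2(x + 1)^2, so the factor x + 1 appears with exponent 2: the algebraic multiplicity is 2.

rank(A + I) = 3, so the eigenspace has dimension 4 - 3 = 1: the geometric multiplicity is 1.

Since 1 < 2, A is not diagonalizable.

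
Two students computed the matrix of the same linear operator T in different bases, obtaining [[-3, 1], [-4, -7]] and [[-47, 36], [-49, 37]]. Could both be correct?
Yes.

Two matrices over a field are similar if and only if they have the same invariant factors.

Both A and B have characteristic polynomial (x + 5)^2 and minimal polynomial (x + 5)^2. Computing further, both have invariant factors (x + 5)^2. Hence A and B are similar.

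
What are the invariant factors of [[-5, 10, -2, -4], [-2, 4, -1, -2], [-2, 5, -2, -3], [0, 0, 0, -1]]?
x + 1, (x + 1)^3

The Jordan structure of A has elementary divisors (x + 1)^3, (x + 1). Arranging the block sizes at each eigenvalue in decreasing order and taking row products gives the invariant factors.

Invariant factors (smallest first, each dividing the next): x + 1, (x + 1)^3.

Check: the last factor (x + 1)^3 is the minimal polynomial, and the product (x + 1)^4 is the characteristic polynomial.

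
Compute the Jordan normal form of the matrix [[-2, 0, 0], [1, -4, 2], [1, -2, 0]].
J = [[-2, 1, 0], [0, -2, 0], [0, 0, -2]]

The characteristic polynomial is det(xI - A) = (x + 2)^3, so the eigenvalues are -2 (algebraic multiplicity 3).

For λ = -2: rank(A + 2I) = 1, rank((A + 2I)^2) = 0. The eigenspace has dimension 3 - 1 = 2, so there are 2 Jordan blocks; the rank sequence gives block sizes [2, 1].

Assembling the blocks gives the Jordan form J above.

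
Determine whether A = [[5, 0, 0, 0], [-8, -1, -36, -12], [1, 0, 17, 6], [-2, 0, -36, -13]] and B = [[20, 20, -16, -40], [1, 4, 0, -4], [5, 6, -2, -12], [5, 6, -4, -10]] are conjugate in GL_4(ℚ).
trace(A) = 8 but trace(B) = 12. The trace is a similarity invariant, so A and B are not similar.

No.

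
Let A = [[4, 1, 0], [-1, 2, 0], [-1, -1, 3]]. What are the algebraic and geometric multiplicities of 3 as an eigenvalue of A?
algebraic multiplicity 3, geometric multiplicity 2

The characteristic polynomial is (x - 3)^3, so the factor x - 3 appears with exponent 3: the algebraic multiplicity is 3.

rank(A - 3I) = 1, so the eigenspace has dimension 3 - 1 = 2: the geometric multiplicity is 2.

Since 2 < 3, A is not diagonalizable.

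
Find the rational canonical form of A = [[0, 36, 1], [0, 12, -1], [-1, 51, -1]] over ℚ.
The invariant factors of A (the non-unit diagonal entries of the Smith normal form of xI - A over ℚ[x]) are (x - 4)^2(x - 3), each dividing the next. The characteristic polynomial is their product, (x - 4)^2(x - 3).

The rational canonical form is the block-diagonal matrix of companion matrices C(f_i):
R = [[0, 0, 48], [1, 0, -40], [0, 1, 11]].

R = [[0, 0, 48], [1, 0, -40], [0, 1, 11]]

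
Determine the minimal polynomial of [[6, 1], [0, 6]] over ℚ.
m_A(x) = (x - 6)^2

The characteristic polynomial factors as (x - 6)^2. The minimal polynomial is ∏(x - λ)^{k_λ} where k_λ is the size of the largest Jordan block at λ.

For λ = 6: rank(A - 6I) = 1, and the largest Jordan block has size 2 (the smallest k with rank((A - 6I)^k) = rank((A - 6I)^(k+1))).

So m_A(x) = (x - 6)^2.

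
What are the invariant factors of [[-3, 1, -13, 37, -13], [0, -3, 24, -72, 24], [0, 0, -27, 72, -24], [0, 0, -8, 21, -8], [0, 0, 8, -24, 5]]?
x + 3, x + 3, (x - 5)(x + 3)^2

The Jordan structure of A has elementary divisors (x + 3)^2, (x + 3), (x + 3), (x - 5). Arranging the block sizes at each eigenvalue in decreasing order and taking row products gives the invariant factors.

Invariant factors (smallest first, each dividing the next): x + 3, x + 3, (x - 5)(x + 3)^2.

Check: the last factor (x - 5)(x + 3)^2 is the minimal polynomial, and the product (x - 5)(x + 3)^4 is the characteristic polynomial.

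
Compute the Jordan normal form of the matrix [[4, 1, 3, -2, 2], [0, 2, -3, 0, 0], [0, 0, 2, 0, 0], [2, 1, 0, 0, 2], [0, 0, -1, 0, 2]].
J = [[2, 1, 0, 0, 0], [0, 2, 1, 0, 0], [0, 0, 2, 0, 0], [0, 0, 0, 2, 0], [0, 0, 0, 0, 2]]

The characteristic polynomial is det(xI - A) = (x - 2)^5, so the eigenvalues are 2 (algebraic multiplicity 5).

For λ = 2: rank(A - 2I) = 2, rank((A - 2I)^2) = 1, rank((A - 2I)^3) = 0. The eigenspace has dimension 5 - 2 = 3, so there are 3 Jordan blocks; the rank sequence gives block sizes [3, 1, 1].

Assembling the blocks gives the Jordan form J above.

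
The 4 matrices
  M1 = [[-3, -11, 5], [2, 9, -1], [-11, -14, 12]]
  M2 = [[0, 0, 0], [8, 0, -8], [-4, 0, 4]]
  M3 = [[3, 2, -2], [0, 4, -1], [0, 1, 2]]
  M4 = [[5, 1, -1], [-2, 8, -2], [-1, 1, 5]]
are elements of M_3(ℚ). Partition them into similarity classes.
4 classes: {M1}, {M2}, {M3}, {M4}

Characteristic polynomials: χ_{M1} = (x - 6)^3, χ_{M2} = x^2(x - 4), χ_{M3} = (x - 3)^3, χ_{M4} = (x - 6)^3.

{M1}: invariant factors (x - 6)^3.

{M2}: invariant factors x, x(x - 4).

{M3}: invariant factors x - 3, (x - 3)^2.

{M4}: invariant factors x - 6, (x - 6)^2.

Matrices are similar if and only if their invariant-factor lists agree; the partition into similarity classes is {M1}, {M2}, {M3}, {M4}.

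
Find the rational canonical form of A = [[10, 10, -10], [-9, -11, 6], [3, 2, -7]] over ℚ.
R = [[-5, 0, 0], [0, 0, 10], [0, 1, -3]]

The invariant factors of A (the non-unit diagonal entries of the Smith normal form of xI - A over ℚ[x]) are x + 5, (x - 2)(x + 5), each dividing the next. The characteristic polynomial is their product, (x - 2)(x + 5)^2.

The rational canonical form is the block-diagonal matrix of companion matrices C(f_i):
R = [[-5, 0, 0], [0, 0, 10], [0, 1, -3]].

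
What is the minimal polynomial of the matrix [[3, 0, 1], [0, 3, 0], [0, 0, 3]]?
m_A(x) = (x - 3)^2

The characteristic polynomial factors as (x - 3)^3. The minimal polynomial is ∏(x - λ)^{k_λ} where k_λ is the size of the largest Jordan block at λ.

For λ = 3: rank(A - 3I) = 1, and the largest Jordan block has size 2 (the smallest k with rank((A - 3I)^k) = rank((A - 3I)^(k+1))).

So m_A(x) = (x - 3)^2.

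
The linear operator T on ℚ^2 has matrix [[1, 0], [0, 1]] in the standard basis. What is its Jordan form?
The characteristic polynomial is det(xI - A) = (x - 1)^2, so the eigenvalues are 1 (algebraic multiplicity 2).

For λ = 1: rank(A - I) = 0. The eigenspace has dimension 2 - 0 = 2, so there are 2 Jordan blocks; the rank sequence gives block sizes [1, 1].

Assembling the blocks gives the Jordan form J above.

J = [[1, 0], [0, 1]]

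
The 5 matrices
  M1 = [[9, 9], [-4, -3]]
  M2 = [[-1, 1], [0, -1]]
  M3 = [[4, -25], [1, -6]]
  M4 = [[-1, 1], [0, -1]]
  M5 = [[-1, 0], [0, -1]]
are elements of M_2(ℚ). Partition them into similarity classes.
Characteristic polynomials: χ_{M1} = (x - 3)^2, χ_{M2} = (x + 1)^2, χ_{M3} = (x + 1)^2, χ_{M4} = (x + 1)^2, χ_{M5} = (x + 1)^2.

{M1}: invariant factors (x - 3)^2.

{M2, M3, M4}: invariant factors (x + 1)^2.

{M5}: invariant factors x + 1, x + 1.

Matrices are similar if and only if their invariant-factor lists agree; the partition into similarity classes is {M1}, {M2, M3, M4}, {M5}.

3 classes: {M1}, {M2, M3, M4}, {M5}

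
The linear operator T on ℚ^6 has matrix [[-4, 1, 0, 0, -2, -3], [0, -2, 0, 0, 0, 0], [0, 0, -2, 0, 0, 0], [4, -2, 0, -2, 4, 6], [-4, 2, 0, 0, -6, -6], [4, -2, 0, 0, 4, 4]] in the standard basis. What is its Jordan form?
J = [[-2, 1, 0, 0, 0, 0], [0, -2, 0, 0, 0, 0], [0, 0, -2, 0, 0, 0], [0, 0, 0, -2, 0, 0], [0, 0, 0, 0, -2, 0], [0, 0, 0, 0, 0, -2]]

The characteristic polynomial is det(xI - A) = (x + 2)^6, so the eigenvalues are -2 (algebraic multiplicity 6).

For λ = -2: rank(A + 2I) = 1, rank((A + 2I)^2) = 0. The eigenspace has dimension 6 - 1 = 5, so there are 5 Jordan blocks; the rank sequence gives block sizes [2, 1, 1, 1, 1].

Assembling the blocks gives the Jordan form J above.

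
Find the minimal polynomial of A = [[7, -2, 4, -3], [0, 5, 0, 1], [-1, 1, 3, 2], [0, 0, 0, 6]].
The characteristic polynomial factors as (x - 6)(x - 5)^3. The minimal polynomial is ∏(x - λ)^{k_λ} where k_λ is the size of the largest Jordan block at λ.

For λ = 5: rank(A - 5I) = 2, and the largest Jordan block has size 2 (the smallest k with rank((A - 5I)^k) = rank((A - 5I)^(k+1))).
For λ = 6: rank(A - 6I) = 3, and the largest Jordan block has size 1 (the smallest k with rank((A - 6I)^k) = rank((A - 6I)^(k+1))).

So m_A(x) = (x - 6)(x - 5)^2.

m_A(x) = (x - 6)(x - 5)^2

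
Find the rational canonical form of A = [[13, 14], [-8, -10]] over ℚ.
R = [[0, 18], [1, 3]]

The invariant factors of A (the non-unit diagonal entries of the Smith normal form of xI - A over ℚ[x]) are (x - 6)(x + 3), each dividing the next. The characteristic polynomial is their product, (x - 6)(x + 3).

The rational canonical form is the block-diagonal matrix of companion matrices C(f_i):
R = [[0, 18], [1, 3]].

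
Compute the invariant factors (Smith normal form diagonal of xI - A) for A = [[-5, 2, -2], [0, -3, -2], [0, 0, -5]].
x + 5, (x + 3)(x + 5)

The Jordan structure of A has elementary divisors (x + 5), (x + 5), (x + 3). Arranging the block sizes at each eigenvalue in decreasing order and taking row products gives the invariant factors.

Invariant factors (smallest first, each dividing the next): x + 5, (x + 3)(x + 5).

Check: the last factor (x + 3)(x + 5) is the minimal polynomial, and the product (x + 3)(x + 5)^2 is the characteristic polynomial.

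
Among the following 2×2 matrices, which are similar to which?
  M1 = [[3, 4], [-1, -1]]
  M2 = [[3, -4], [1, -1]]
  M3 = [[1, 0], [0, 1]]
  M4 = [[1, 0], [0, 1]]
Characteristic polynomials: χ_{M1} = (x - 1)^2, χ_{M2} = (x - 1)^2, χ_{M3} = (x - 1)^2, χ_{M4} = (x - 1)^2.

{M1, M2}: invariant factors (x - 1)^2.

{M3, M4}: invariant factors x - 1, x - 1.

Matrices are similar if and only if their invariant-factor lists agree; the partition into similarity classes is {M1, M2}, {M3, M4}.

2 classes: {M1, M2}, {M3, M4}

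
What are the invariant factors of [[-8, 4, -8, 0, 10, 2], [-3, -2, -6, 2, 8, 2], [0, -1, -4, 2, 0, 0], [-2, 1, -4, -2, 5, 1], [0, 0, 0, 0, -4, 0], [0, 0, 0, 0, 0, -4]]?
The Jordan structure of A has elementary divisors (x + 4)^3, (x + 4)^2, (x + 4). Arranging the block sizes at each eigenvalue in decreasing order and taking row products gives the invariant factors.

Invariant factors (smallest first, each dividing the next): x + 4, (x + 4)^2, (x + 4)^3.

Check: the last factor (x + 4)^3 is the minimal polynomial, and the product (x + 4)^6 is the characteristic polynomial.

x + 4, (x + 4)^2, (x + 4)^3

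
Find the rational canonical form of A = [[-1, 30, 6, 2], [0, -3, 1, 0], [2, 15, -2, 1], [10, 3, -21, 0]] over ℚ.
The invariant factors of A (the non-unit diagonal entries of the Smith normal form of xI - A over ℚ[x]) are x + 5, x(x - 4)(x + 5), each dividing the next. The characteristic polynomial is their product, x(x - 4)(x + 5)^2.

The rational canonical form is the block-diagonal matrix of companion matrices C(f_i):
R = [[-5, 0, 0, 0], [0, 0, 0, 0], [0, 1, 0, 20], [0, 0, 1, -1]].

R = [[-5, 0, 0, 0], [0, 0, 0, 0], [0, 1, 0, 20], [0, 0, 1, -1]]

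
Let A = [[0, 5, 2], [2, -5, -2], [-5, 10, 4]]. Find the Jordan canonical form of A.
The characteristic polynomial is det(xI - A) = x^2(x + 1), so the eigenvalues are -1 (algebraic multiplicity 1), 0 (algebraic multiplicity 2).

For λ = -1: algebraic multiplicity 1 gives one 1×1 block.

For λ = 0: rank(A) = 2, rank(A^2) = 1. The eigenspace has dimension 3 - 2 = 1, so there is 1 Jordan block; the rank sequence gives block sizes [2].

Assembling the blocks gives the Jordan form J above.

J = [[-1, 0, 0], [0, 0, 1], [0, 0, 0]]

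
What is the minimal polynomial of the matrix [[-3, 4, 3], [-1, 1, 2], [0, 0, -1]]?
m_A(x) = (x + 1)^3

The characteristic polynomial factors as (x + 1)^3. The minimal polynomial is ∏(x - λ)^{k_λ} where k_λ is the size of the largest Jordan block at λ.

For λ = -1: rank(A + I) = 2, and the largest Jordan block has size 3 (the smallest k with rank((A + I)^k) = rank((A + I)^(k+1))).

So m_A(x) = (x + 1)^3.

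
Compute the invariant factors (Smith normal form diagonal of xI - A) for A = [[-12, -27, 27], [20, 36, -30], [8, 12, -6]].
The Jordan structure of A has elementary divisors (x - 6)^2, (x - 6). Arranging the block sizes at each eigenvalue in decreasing order and taking row products gives the invariant factors.

Invariant factors (smallest first, each dividing the next): x - 6, (x - 6)^2.

Check: the last factor (x - 6)^2 is the minimal polynomial, and the product (x - 6)^3 is the characteristic polynomial.

x - 6, (x - 6)^2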